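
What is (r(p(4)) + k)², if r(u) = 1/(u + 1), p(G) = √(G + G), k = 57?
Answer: 158412/49 + 1592*√2/49 ≈ 3278.8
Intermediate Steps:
p(G) = √2*√G (p(G) = √(2*G) = √2*√G)
r(u) = 1/(1 + u)
(r(p(4)) + k)² = (1/(1 + √2*√4) + 57)² = (1/(1 + √2*2) + 57)² = (1/(1 + 2*√2) + 57)² = (57 + 1/(1 + 2*√2))²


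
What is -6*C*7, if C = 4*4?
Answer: -672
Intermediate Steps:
C = 16
-6*C*7 = -6*16*7 = -96*7 = -672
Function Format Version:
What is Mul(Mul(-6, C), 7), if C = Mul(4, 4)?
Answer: -672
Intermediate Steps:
C = 16
Mul(Mul(-6, C), 7) = Mul(Mul(-6, 16), 7) = Mul(-96, 7) = -672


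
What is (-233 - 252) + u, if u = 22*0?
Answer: -485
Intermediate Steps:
u = 0
(-233 - 252) + u = (-233 - 252) + 0 = -485 + 0 = -485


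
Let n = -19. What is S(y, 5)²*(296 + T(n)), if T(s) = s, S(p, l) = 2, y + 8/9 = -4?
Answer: 1108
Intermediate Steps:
y = -44/9 (y = -8/9 - 4 = -44/9 ≈ -4.8889)
S(y, 5)²*(296 + T(n)) = 2²*(296 - 19) = 4*277 = 1108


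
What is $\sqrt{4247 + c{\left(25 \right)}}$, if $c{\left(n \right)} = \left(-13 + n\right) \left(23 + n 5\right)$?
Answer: $\sqrt{6023} \approx 77.608$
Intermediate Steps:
$c{\left(n \right)} = \left(-13 + n\right) \left(23 + 5 n\right)$
$\sqrt{4247 + c{\left(25 \right)}} = \sqrt{4247 - \left(1349 - 3125\right)} = \sqrt{4247 - -1776} = \sqrt{4247 + 1776} = \sqrt{6023}$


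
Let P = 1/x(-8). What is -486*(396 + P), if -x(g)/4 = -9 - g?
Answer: -385155/2 ≈ -1.9258e+5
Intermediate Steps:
x(g) = 36 + 4*g (x(g) = -4*(-9 - g) = 36 + 4*g)
P = 1/4 (P = 1/(36 + 4*(-8)) = 1/(36 - 32) = 1/4 ≈ 0.25000)
-486*(396 + P) = -486*(396 + 1/4) = -486*1585/4 = -385155/2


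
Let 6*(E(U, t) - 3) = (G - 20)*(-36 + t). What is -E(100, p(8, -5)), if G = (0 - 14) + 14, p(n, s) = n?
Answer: -289/3 ≈ -96.333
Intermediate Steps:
G = 0 (G = -14 + 14 = 0)
E(U, t) = 123 - 10*t/3 (E(U, t) = 3 + ((0 - 20)*(-36 + t))/6 = 3 + (-20*(-36 + t))/6 = 3 + (720 - 20*t)/6 = 3 + (120 - 10*t/3) = 123 - 10*t/3)
-E(100, p(8, -5)) = -(123 - 10/3*8) = -(123 - 80/3) = -1*289/3 = -289/3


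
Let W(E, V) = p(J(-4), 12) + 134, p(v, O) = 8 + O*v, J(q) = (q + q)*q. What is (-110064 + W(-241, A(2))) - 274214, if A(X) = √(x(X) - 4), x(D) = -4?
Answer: -383752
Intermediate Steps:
J(q) = 2*q² (J(q) = (2*q)*q = 2*q²)
A(X) = 2*I*√2 (A(X) = √(-4 - 4) = √(-8) = 2*I*√2)
W(E, V) = 526 (W(E, V) = (8 + 12*(2*(-4)²)) + 134 = (8 + 12*(2*16)) + 134 = (8 + 12*32) + 134 = (8 + 384) + 134 = 392 + 134 = 526)
(-110064 + W(-241, A(2))) - 274214 = (-110064 + 526) - 274214 = -109538 - 274214 = -383752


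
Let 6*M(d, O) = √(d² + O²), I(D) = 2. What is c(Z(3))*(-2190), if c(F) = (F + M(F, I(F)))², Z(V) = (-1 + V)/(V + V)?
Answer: -26645/54 - 730*√37/9 ≈ -986.81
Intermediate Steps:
M(d, O) = √(O² + d²)/6 (M(d, O) = √(d² + O²)/6 = √(O² + d²)/6)
Z(V) = (-1 + V)/(2*V) (Z(V) = (-1 + V)/((2*V)) = (-1 + V)*(1/(2*V)) = (-1 + V)/(2*V))
c(F) = (F + √(4 + F²)/6)² (c(F) = (F + √(2² + F²)/6)² = (F + √(4 + F²)/6)²)
c(Z(3))*(-2190) = ((√(4 + ((½)*(-1 + 3)/3)²) + 6*((½)*(-1 + 3)/3))²/36)*(-2190) = ((√(4 + ((½)*(⅓)*2)²) + 6*((½)*(⅓)*2))²/36)*(-2190) = ((√(4 + (⅓)²) + 6*(⅓))²/36)*(-2190) = ((√(4 + ⅑) + 2)²/36)*(-2190) = ((√(37/9) + 2)²/36)*(-2190) = ((√37/3 + 2)²/36)*(-2190) = ((2 + √37/3)²/36)*(-2190) = -365*(2 + √37/3)²/6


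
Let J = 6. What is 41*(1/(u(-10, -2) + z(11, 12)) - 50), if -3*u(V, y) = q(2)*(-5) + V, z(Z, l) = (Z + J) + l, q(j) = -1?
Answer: -188477/92 ≈ -2048.7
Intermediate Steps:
z(Z, l) = 6 + Z + l (z(Z, l) = (Z + 6) + l = (6 + Z) + l = 6 + Z + l)
u(V, y) = -5/3 - V/3 (u(V, y) = -(-1*(-5) + V)/3 = -(5 + V)/3 = -5/3 - V/3)
41*(1/(u(-10, -2) + z(11, 12)) - 50) = 41*(1/((-5/3 - ⅓*(-10)) + (6 + 11 + 12)) - 50) = 41*(1/((-5/3 + 10/3) + 29) - 50) = 41*(1/(5/3 + 29) - 50) = 41*(1/(92/3) - 50) = 41*(3/92 - 50) = 41*(-4597/92) = -188477/92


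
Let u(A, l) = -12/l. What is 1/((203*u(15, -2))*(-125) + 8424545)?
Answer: 1/8272295 ≈ 1.2089e-7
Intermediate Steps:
1/((203*u(15, -2))*(-125) + 8424545) = 1/((203*(-12/(-2)))*(-125) + 8424545) = 1/((203*(-12*(-½)))*(-125) + 8424545) = 1/((203*6)*(-125) + 8424545) = 1/(1218*(-125) + 8424545) = 1/(-152250 + 8424545) = 1/8272295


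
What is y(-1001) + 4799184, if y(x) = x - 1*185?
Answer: 4797998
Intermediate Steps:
y(x) = -185 + x (y(x) = x - 185 = -185 + x)
y(-1001) + 4799184 = (-185 - 1001) + 4799184 = -1186 + 4799184 = 4797998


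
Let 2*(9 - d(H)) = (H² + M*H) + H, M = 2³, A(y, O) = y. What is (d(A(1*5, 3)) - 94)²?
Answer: 14400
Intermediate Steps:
M = 8
d(H) = 9 - 9*H/2 - H²/2 (d(H) = 9 - ((H² + 8*H) + H)/2 = 9 - (H² + 9*H)/2 = 9 + (-9*H/2 - H²/2) = 9 - 9*H/2 - H²/2)
(d(A(1*5, 3)) - 94)² = ((9 - 9*5/2 - (1*5)²/2) - 94)² = ((9 - 9/2*5 - ½*5²) - 94)² = ((9 - 45/2 - ½*25) - 94)² = ((9 - 45/2 - 25/2) - 94)² = (-26 - 94)² = (-120)² = 14400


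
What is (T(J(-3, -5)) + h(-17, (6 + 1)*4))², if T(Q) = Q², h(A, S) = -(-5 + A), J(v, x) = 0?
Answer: 484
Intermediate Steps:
h(A, S) = 5 - A
(T(J(-3, -5)) + h(-17, (6 + 1)*4))² = (0² + (5 - 1*(-17)))² = (0 + (5 + 17))² = (0 + 22)² = 22² = 484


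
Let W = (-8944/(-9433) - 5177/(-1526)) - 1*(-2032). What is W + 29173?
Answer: 449250906575/14394758 ≈ 31209.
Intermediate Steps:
W = 29312631441/14394758 (W = (-8944*(-1/9433) - 5177*(-1/1526)) + 2032 = (8944/9433 + 5177/1526) + 2032 = 62483185/14394758 + 2032 = 29312631441/14394758 ≈ 2036.3)
W + 29173 = 29312631441/14394758 + 29173 = 449250906575/14394758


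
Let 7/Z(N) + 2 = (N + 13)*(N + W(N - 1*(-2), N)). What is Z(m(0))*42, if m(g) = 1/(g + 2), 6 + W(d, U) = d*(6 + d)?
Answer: 2352/1685 ≈ 1.3958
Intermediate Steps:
W(d, U) = -6 + d*(6 + d)
m(g) = 1/(2 + g)
Z(N) = 7/(-2 + (13 + N)*(6 + (2 + N)² + 7*N)) (Z(N) = 7/(-2 + (N + 13)*(N + (-6 + (N - 1*(-2))² + 6*(N - 1*(-2))))) = 7/(-2 + (13 + N)*(N + (-6 + (N + 2)² + 6*(N + 2)))) = 7/(-2 + (13 + N)*(N + (-6 + (2 + N)² + 6*(2 + N)))) = 7/(-2 + (13 + N)*(N + (-6 + (2 + N)² + (12 + 6*N)))) = 7/(-2 + (13 + N)*(N + (6 + (2 + N)² + 6*N))) = 7/(-2 + (13 + N)*(6 + (2 + N)² + 7*N)))
Z(m(0))*42 = (7/(128 + (1/(2 + 0))³ + 24*(1/(2 + 0))² + 153/(2 + 0)))*42 = (7/(128 + (1/2)³ + 24*(1/2)² + 153/2))*42 = (7/(128 + (½)³ + 24*(½)² + 153*(½)))*42 = (7/(128 + ⅛ + 24*(¼) + 153/2))*42 = (7/(128 + ⅛ + 6 + 153/2))*42 = (7/(1685/8))*42 = (7*(8/1685))*42 = (56/1685)*42 = 2352/1685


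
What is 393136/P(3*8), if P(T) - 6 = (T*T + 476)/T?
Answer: 2358816/299 ≈ 7889.0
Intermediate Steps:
P(T) = 6 + (476 + T**2)/T (P(T) = 6 + (T*T + 476)/T = 6 + (T**2 + 476)/T = 6 + (476 + T**2)/T)
393136/P(3*8) = 393136/(6 + 3*8 + 476/((3*8))) = 393136/(6 + 24 + 476/24) = 393136/(6 + 24 + 476*(1/24)) = 393136/(6 + 24 + 119/6) = 393136/(299/6) = 393136*(6/299) = 2358816/299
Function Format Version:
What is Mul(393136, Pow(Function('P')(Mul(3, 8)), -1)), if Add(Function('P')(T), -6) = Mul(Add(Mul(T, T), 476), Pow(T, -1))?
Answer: Rational(2358816, 299) ≈ 7889.0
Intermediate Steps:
Function('P')(T) = Add(6, Mul(Pow(T, -1), Add(476, Pow(T, 2)))) (Function('P')(T) = Add(6, Mul(Add(Mul(T, T), 476), Pow(T, -1))) = Add(6, Mul(Add(Pow(T, 2), 476), Pow(T, -1))) = Add(6, Mul(Add(476, Pow(T, 2)), Pow(T, -1))) = Add(6, Mul(Pow(T, -1), Add(476, Pow(T, 2)))))
Mul(393136, Pow(Function('P')(Mul(3, 8)), -1)) = Mul(393136, Pow(Add(6, Mul(3, 8), Mul(476, Pow(Mul(3, 8), -1))), -1)) = Mul(393136, Pow(Add(6, 24, Mul(476, Pow(24, -1))), -1)) = Mul(393136, Pow(Add(6, 24, Mul(476, Rational(1, 24))), -1)) = Mul(393136, Pow(Add(6, 24, Rational(119, 6)), -1)) = Mul(393136, Pow(Rational(299, 6), -1)) = Mul(393136, Rational(6, 299)) = Rational(2358816, 299)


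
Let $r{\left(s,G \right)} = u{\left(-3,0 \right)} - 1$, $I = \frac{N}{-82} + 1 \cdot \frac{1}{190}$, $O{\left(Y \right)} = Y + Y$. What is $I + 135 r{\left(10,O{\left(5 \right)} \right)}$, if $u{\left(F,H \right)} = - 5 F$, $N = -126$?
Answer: $\frac{14735111}{7790} \approx 1891.5$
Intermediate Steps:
$O{\left(Y \right)} = 2 Y$
$I = \frac{12011}{7790}$ ($I = - \frac{126}{-82} + 1 \cdot \frac{1}{190} = \left(-126\right) \left(- \frac{1}{82}\right) + 1 \cdot \frac{1}{190} = \frac{63}{41} + \frac{1}{190} = \frac{12011}{7790} \approx 1.5418$)
$r{\left(s,G \right)} = 14$ ($r{\left(s,G \right)} = \left(-5\right) \left(-3\right) - 1 = 15 - 1 = 14$)
$I + 135 r{\left(10,O{\left(5 \right)} \right)} = \frac{12011}{7790} + 135 \cdot 14 = \frac{12011}{7790} + 1890 = \frac{14735111}{7790}$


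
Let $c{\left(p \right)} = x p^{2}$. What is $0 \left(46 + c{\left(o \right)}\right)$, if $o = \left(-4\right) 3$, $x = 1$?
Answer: $0$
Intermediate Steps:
$o = -12$
$c{\left(p \right)} = p^{2}$ ($c{\left(p \right)} = 1 p^{2} = p^{2}$)
$0 \left(46 + c{\left(o \right)}\right) = 0 \left(46 + \left(-12\right)^{2}\right) = 0 \left(46 + 144\right) = 0 \cdot 190 = 0$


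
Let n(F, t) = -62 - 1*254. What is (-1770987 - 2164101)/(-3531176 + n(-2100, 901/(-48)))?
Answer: 36436/32699 ≈ 1.1143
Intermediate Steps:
n(F, t) = -316 (n(F, t) = -62 - 254 = -316)
(-1770987 - 2164101)/(-3531176 + n(-2100, 901/(-48))) = (-1770987 - 2164101)/(-3531176 - 316) = -3935088/(-3531492) = -3935088*(-1/3531492) = 36436/32699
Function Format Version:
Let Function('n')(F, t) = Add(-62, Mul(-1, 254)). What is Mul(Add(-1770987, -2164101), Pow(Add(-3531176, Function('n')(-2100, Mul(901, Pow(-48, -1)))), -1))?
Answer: Rational(36436, 32699) ≈ 1.1143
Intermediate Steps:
Function('n')(F, t) = -316 (Function('n')(F, t) = Add(-62, -254) = -316)
Mul(Add(-1770987, -2164101), Pow(Add(-3531176, Function('n')(-2100, Mul(901, Pow(-48, -1)))), -1)) = Mul(Add(-1770987, -2164101), Pow(Add(-3531176, -316), -1)) = Mul(-3935088, Pow(-3531492, -1)) = Mul(-3935088, Rational(-1, 3531492)) = Rational(36436, 32699)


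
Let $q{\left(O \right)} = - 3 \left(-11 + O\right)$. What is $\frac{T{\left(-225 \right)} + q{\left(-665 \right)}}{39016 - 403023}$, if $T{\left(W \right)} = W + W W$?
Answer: $- \frac{52428}{364007} \approx -0.14403$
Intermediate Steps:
$T{\left(W \right)} = W + W^{2}$
$q{\left(O \right)} = 33 - 3 O$
$\frac{T{\left(-225 \right)} + q{\left(-665 \right)}}{39016 - 403023} = \frac{- 225 \left(1 - 225\right) + \left(33 - -1995\right)}{39016 - 403023} = \frac{\left(-225\right) \left(-224\right) + \left(33 + 1995\right)}{-364007} = \left(50400 + 2028\right) \left(- \frac{1}{364007}\right) = 52428 \left(- \frac{1}{364007}\right) = - \frac{52428}{364007}$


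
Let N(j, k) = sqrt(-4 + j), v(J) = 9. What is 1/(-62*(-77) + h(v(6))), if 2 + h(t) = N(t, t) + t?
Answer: 4781/22857956 - sqrt(5)/22857956 ≈ 0.00020906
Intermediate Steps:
h(t) = -2 + t + sqrt(-4 + t) (h(t) = -2 + (sqrt(-4 + t) + t) = -2 + (t + sqrt(-4 + t)) = -2 + t + sqrt(-4 + t))
1/(-62*(-77) + h(v(6))) = 1/(-62*(-77) + (-2 + 9 + sqrt(-4 + 9))) = 1/(4774 + (-2 + 9 + sqrt(5))) = 1/(4774 + (7 + sqrt(5))) = 1/(4781 + sqrt(5))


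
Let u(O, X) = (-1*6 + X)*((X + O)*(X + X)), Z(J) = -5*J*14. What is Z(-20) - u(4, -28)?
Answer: 47096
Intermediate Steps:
Z(J) = -70*J
u(O, X) = 2*X*(-6 + X)*(O + X) (u(O, X) = (-6 + X)*((O + X)*(2*X)) = (-6 + X)*(2*X*(O + X)) = 2*X*(-6 + X)*(O + X))
Z(-20) - u(4, -28) = -70*(-20) - 2*(-28)*((-28)² - 6*4 - 6*(-28) + 4*(-28)) = 1400 - 2*(-28)*(784 - 24 + 168 - 112) = 1400 - 2*(-28)*816 = 1400 - 1*(-45696) = 1400 + 45696 = 47096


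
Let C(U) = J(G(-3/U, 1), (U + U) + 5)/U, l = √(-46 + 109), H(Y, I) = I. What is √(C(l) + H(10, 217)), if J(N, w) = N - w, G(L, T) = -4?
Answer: √(10535 - 21*√7)/7 ≈ 14.624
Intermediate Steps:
l = 3*√7 (l = √63 = 3*√7 ≈ 7.9373)
C(U) = (-9 - 2*U)/U (C(U) = (-4 - ((U + U) + 5))/U = (-4 - (2*U + 5))/U = (-4 - (5 + 2*U))/U = (-4 + (-5 - 2*U))/U = (-9 - 2*U)/U)
√(C(l) + H(10, 217)) = √((-2 - 9*√7/21) + 217) = √((-2 - 3*√7/7) + 217) = √(215 - 3*√7/7)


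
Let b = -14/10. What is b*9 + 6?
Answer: -33/5 ≈ -6.6000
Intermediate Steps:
b = -7/5 (b = -14*⅒ = -7/5 ≈ -1.4000)
b*9 + 6 = -7/5*9 + 6 = -63/5 + 6 = -33/5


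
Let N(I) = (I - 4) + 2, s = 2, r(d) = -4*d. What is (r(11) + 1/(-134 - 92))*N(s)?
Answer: 0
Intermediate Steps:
N(I) = -2 + I (N(I) = (-4 + I) + 2 = -2 + I)
(r(11) + 1/(-134 - 92))*N(s) = (-4*11 + 1/(-134 - 92))*(-2 + 2) = (-44 + 1/(-226))*0 = (-44 - 1/226)*0 = -9945/226*0 = 0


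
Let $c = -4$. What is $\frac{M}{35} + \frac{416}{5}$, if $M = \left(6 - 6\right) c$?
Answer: $\frac{416}{5} \approx 83.2$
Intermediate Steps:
$M = 0$ ($M = \left(6 - 6\right) \left(-4\right) = 0 \left(-4\right) = 0$)
$\frac{M}{35} + \frac{416}{5} = \frac{0}{35} + \frac{416}{5} = 0 \cdot \frac{1}{35} + 416 \cdot \frac{1}{5} = 0 + \frac{416}{5} = \frac{416}{5}$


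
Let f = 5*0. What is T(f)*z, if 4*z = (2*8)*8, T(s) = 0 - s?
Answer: 0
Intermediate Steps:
f = 0
T(s) = -s
z = 32 (z = ((2*8)*8)/4 = (16*8)/4 = (1/4)*128 = 32)
T(f)*z = -1*0*32 = 0*32 = 0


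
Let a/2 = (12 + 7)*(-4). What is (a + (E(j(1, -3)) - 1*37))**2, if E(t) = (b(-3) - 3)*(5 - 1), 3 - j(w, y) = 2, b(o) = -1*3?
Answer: 45369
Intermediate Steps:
b(o) = -3
j(w, y) = 1 (j(w, y) = 3 - 1*2 = 3 - 2 = 1)
a = -152 (a = 2*((12 + 7)*(-4)) = 2*(19*(-4)) = 2*(-76) = -152)
E(t) = -24 (E(t) = (-3 - 3)*(5 - 1) = -6*4 = -24)
(a + (E(j(1, -3)) - 1*37))**2 = (-152 + (-24 - 1*37))**2 = (-152 + (-24 - 37))**2 = (-152 - 61)**2 = (-213)**2 = 45369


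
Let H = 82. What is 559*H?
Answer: 45838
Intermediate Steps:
559*H = 559*82 = 45838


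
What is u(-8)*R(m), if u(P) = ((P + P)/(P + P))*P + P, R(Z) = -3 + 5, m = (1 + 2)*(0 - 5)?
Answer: -32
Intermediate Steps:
m = -15 (m = 3*(-5) = -15)
R(Z) = 2
u(P) = 2*P (u(P) = ((2*P)/((2*P)))*P + P = ((2*P)*(1/(2*P)))*P + P = 1*P + P = P + P = 2*P)
u(-8)*R(m) = (2*(-8))*2 = -16*2 = -32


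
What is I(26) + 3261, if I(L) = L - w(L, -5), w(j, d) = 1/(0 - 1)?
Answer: 3288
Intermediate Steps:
w(j, d) = -1 (w(j, d) = 1/(-1) = -1)
I(L) = 1 + L (I(L) = L - 1*(-1) = L + 1 = 1 + L)
I(26) + 3261 = (1 + 26) + 3261 = 27 + 3261 = 3288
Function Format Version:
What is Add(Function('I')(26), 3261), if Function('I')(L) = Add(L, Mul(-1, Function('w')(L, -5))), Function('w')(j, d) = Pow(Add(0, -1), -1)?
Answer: 3288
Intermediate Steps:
Function('w')(j, d) = -1 (Function('w')(j, d) = Pow(-1, -1) = -1)
Function('I')(L) = Add(1, L) (Function('I')(L) = Add(L, Mul(-1, -1)) = Add(L, 1) = Add(1, L))
Add(Function('I')(26), 3261) = Add(Add(1, 26), 3261) = Add(27, 3261) = 3288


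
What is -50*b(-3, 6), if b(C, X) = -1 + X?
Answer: -250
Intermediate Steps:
-50*b(-3, 6) = -50*(-1 + 6) = -50*5 = -1*250 = -250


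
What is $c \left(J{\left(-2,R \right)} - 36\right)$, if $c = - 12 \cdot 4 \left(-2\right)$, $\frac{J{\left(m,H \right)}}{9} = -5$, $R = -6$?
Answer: $-7776$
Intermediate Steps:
$J{\left(m,H \right)} = -45$ ($J{\left(m,H \right)} = 9 \left(-5\right) = -45$)
$c = 96$ ($c = \left(-12\right) \left(-8\right) = 96$)
$c \left(J{\left(-2,R \right)} - 36\right) = 96 \left(-45 - 36\right) = 96 \left(-81\right) = -7776$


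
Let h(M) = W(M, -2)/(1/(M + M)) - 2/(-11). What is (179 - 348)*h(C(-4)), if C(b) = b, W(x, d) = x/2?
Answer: -30082/11 ≈ -2734.7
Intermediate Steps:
W(x, d) = x/2 (W(x, d) = x*(½) = x/2)
h(M) = 2/11 + M² (h(M) = (M/2)/(1/(M + M)) - 2/(-11) = (M/2)/(1/(2*M)) - 2*(-1/11) = (M/2)/((1/(2*M))) + 2/11 = (M/2)*(2*M) + 2/11 = M² + 2/11 = 2/11 + M²)
(179 - 348)*h(C(-4)) = (179 - 348)*(2/11 + (-4)²) = -169*(2/11 + 16) = -169*178/11 = -30082/11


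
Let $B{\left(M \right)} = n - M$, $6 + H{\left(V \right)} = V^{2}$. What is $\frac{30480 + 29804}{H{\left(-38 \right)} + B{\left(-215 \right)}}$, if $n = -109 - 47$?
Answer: $\frac{60284}{1497} \approx 40.27$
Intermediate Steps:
$H{\left(V \right)} = -6 + V^{2}$
$n = -156$
$B{\left(M \right)} = -156 - M$
$\frac{30480 + 29804}{H{\left(-38 \right)} + B{\left(-215 \right)}} = \frac{30480 + 29804}{\left(-6 + \left(-38\right)^{2}\right) - -59} = \frac{60284}{\left(-6 + 1444\right) + \left(-156 + 215\right)} = \frac{60284}{1438 + 59} = \frac{60284}{1497}$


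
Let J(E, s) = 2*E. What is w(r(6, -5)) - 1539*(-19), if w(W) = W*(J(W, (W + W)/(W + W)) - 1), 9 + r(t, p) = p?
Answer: 29647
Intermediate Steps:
r(t, p) = -9 + p
w(W) = W*(-1 + 2*W) (w(W) = W*(2*W - 1) = W*(-1 + 2*W))
w(r(6, -5)) - 1539*(-19) = (-9 - 5)*(-1 + 2*(-9 - 5)) - 1539*(-19) = -14*(-1 + 2*(-14)) + 29241 = -14*(-1 - 28) + 29241 = -14*(-29) + 29241 = 406 + 29241 = 29647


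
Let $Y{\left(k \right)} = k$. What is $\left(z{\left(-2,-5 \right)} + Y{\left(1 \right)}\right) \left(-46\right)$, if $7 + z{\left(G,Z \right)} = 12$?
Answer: $-276$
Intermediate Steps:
$z{\left(G,Z \right)} = 5$ ($z{\left(G,Z \right)} = -7 + 12 = 5$)
$\left(z{\left(-2,-5 \right)} + Y{\left(1 \right)}\right) \left(-46\right) = \left(5 + 1\right) \left(-46\right) = 6 \left(-46\right) = -276$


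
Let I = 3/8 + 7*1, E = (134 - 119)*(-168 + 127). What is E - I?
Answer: -4979/8 ≈ -622.38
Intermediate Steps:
E = -615 (E = 15*(-41) = -615)
I = 59/8 (I = 3*(1/8) + 7 = 3/8 + 7 = 59/8 ≈ 7.3750)
E - I = -615 - 1*59/8 = -615 - 59/8 = -4979/8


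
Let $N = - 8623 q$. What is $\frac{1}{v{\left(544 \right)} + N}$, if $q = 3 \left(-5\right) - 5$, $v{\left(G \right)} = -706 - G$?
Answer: $\frac{1}{171210} \approx 5.8408 \cdot 10^{-6}$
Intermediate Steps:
$q = -20$ ($q = -15 - 5 = -20$)
$N = 172460$ ($N = \left(-8623\right) \left(-20\right) = 172460$)
$\frac{1}{v{\left(544 \right)} + N} = \frac{1}{\left(-706 - 544\right) + 172460} = \frac{1}{-1250 + 172460} = \frac{1}{171210}$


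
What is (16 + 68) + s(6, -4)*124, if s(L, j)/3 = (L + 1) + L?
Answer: 4920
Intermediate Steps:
s(L, j) = 3 + 6*L (s(L, j) = 3*((L + 1) + L) = 3*((1 + L) + L) = 3*(1 + 2*L) = 3 + 6*L)
(16 + 68) + s(6, -4)*124 = (16 + 68) + (3 + 6*6)*124 = 84 + (3 + 36)*124 = 84 + 39*124 = 84 + 4836 = 4920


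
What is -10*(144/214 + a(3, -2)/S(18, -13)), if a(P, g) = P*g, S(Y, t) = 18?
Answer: -1090/321 ≈ -3.3956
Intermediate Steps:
-10*(144/214 + a(3, -2)/S(18, -13)) = -10*(144/214 + (3*(-2))/18) = -10*(144*(1/214) - 6*1/18) = -10*(72/107 - 1/3) = -10*109/321 = -1090/321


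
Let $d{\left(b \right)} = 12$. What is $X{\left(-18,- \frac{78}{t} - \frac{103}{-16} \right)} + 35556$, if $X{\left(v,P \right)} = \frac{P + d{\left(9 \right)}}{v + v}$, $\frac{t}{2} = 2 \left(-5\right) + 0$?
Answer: $\frac{102399493}{2880} \approx 35555.0$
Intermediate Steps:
$t = -20$ ($t = 2 \left(2 \left(-5\right) + 0\right) = 2 \left(-10 + 0\right) = 2 \left(-10\right) = -20$)
$X{\left(v,P \right)} = \frac{12 + P}{2 v}$ ($X{\left(v,P \right)} = \frac{P + 12}{v + v} = \frac{12 + P}{2 v}$)
$X{\left(-18,- \frac{78}{t} - \frac{103}{-16} \right)} + 35556 = \frac{12 - \left(- \frac{103}{16} - \frac{39}{10}\right)}{2 \left(-18\right)} + 35556 = \frac{1}{2} \left(- \frac{1}{18}\right) \left(12 - - \frac{827}{80}\right) + 35556 = \frac{1}{2} \left(- \frac{1}{18}\right) \left(12 + \left(\frac{39}{10} + \frac{103}{16}\right)\right) + 35556 = \frac{1}{2} \left(- \frac{1}{18}\right) \left(12 + \frac{827}{80}\right) + 35556 = \frac{1}{2} \left(- \frac{1}{18}\right) \frac{1787}{80} + 35556 = - \frac{1787}{2880} + 35556 = \frac{102399493}{2880}$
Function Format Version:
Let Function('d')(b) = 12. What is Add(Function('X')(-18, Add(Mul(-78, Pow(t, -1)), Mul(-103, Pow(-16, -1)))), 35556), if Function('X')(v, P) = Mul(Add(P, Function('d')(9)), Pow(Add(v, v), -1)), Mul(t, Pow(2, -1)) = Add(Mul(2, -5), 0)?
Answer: Rational(102399493, 2880) ≈ 35555.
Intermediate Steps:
t = -20 (t = Mul(2, Add(Mul(2, -5), 0)) = Mul(2, Add(-10, 0)) = Mul(2, -10) = -20)
Function('X')(v, P) = Mul(Rational(1, 2), Pow(v, -1), Add(12, P)) (Function('X')(v, P) = Mul(Add(P, 12), Pow(Add(v, v), -1)) = Mul(Add(12, P), Pow(Mul(2, v), -1)) = Mul(Add(12, P), Mul(Rational(1, 2), Pow(v, -1))) = Mul(Rational(1, 2), Pow(v, -1), Add(12, P)))
Add(Function('X')(-18, Add(Mul(-78, Pow(t, -1)), Mul(-103, Pow(-16, -1)))), 35556) = Add(Mul(Rational(1, 2), Pow(-18, -1), Add(12, Add(Mul(-78, Pow(-20, -1)), Mul(-103, Pow(-16, -1))))), 35556) = Add(Mul(Rational(1, 2), Rational(-1, 18), Add(12, Add(Mul(-78, Rational(-1, 20)), Mul(-103, Rational(-1, 16))))), 35556) = Add(Mul(Rational(1, 2), Rational(-1, 18), Add(12, Add(Rational(39, 10), Rational(103, 16)))), 35556) = Add(Mul(Rational(1, 2), Rational(-1, 18), Add(12, Rational(827, 80))), 35556) = Add(Mul(Rational(1, 2), Rational(-1, 18), Rational(1787, 80)), 35556) = Add(Rational(-1787, 2880), 35556) = Rational(102399493, 2880)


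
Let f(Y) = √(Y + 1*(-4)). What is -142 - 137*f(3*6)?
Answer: -142 - 137*√14 ≈ -654.61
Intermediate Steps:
f(Y) = √(-4 + Y) (f(Y) = √(Y - 4) = √(-4 + Y))
-142 - 137*f(3*6) = -142 - 137*√(-4 + 3*6) = -142 - 137*√(-4 + 18) = -142 - 137*√14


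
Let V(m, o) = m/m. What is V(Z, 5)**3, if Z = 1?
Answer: 1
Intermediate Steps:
V(m, o) = 1
V(Z, 5)**3 = 1**3 = 1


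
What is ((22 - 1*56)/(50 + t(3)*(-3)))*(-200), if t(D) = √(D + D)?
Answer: 170000/1223 + 10200*√6/1223 ≈ 159.43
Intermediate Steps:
t(D) = √2*√D (t(D) = √(2*D) = √2*√D)
((22 - 1*56)/(50 + t(3)*(-3)))*(-200) = ((22 - 1*56)/(50 + (√2*√3)*(-3)))*(-200) = ((22 - 56)/(50 + √6*(-3)))*(-200) = -34/(50 - 3*√6)*(-200) = 6800/(50 - 3*√6)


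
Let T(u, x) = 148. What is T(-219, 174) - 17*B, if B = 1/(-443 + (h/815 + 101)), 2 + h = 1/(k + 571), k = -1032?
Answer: 19023714199/128495453 ≈ 148.05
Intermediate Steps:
h = -923/461 (h = -2 + 1/(-1032 + 571) = -2 + 1/(-461) = -2 - 1/461 = -923/461 ≈ -2.0022)
B = -375715/128495453 (B = 1/(-443 + (-923/461/815 + 101)) = 1/(-443 + (-923/461*1/815 + 101)) = 1/(-443 + (-923/375715 + 101)) = 1/(-443 + 37946292/375715) = 1/(-128495453/375715) = -375715/128495453 ≈ -0.0029240)
T(-219, 174) - 17*B = 148 - 17*(-375715/128495453) = 148 + 6387155/128495453 = 19023714199/128495453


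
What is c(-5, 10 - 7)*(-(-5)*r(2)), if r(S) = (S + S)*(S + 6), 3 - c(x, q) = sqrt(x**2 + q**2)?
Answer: 480 - 160*sqrt(34) ≈ -452.95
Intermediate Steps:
c(x, q) = 3 - sqrt(q**2 + x**2) (c(x, q) = 3 - sqrt(x**2 + q**2) = 3 - sqrt(q**2 + x**2))
r(S) = 2*S*(6 + S) (r(S) = (2*S)*(6 + S) = 2*S*(6 + S))
c(-5, 10 - 7)*(-(-5)*r(2)) = (3 - sqrt((10 - 7)**2 + (-5)**2))*(-(-5)*2*2*(6 + 2)) = (3 - sqrt(3**2 + 25))*(-(-5)*2*2*8) = (3 - sqrt(9 + 25))*(-(-5)*32) = (3 - sqrt(34))*(-1*(-160)) = (3 - sqrt(34))*160 = 480 - 160*sqrt(34)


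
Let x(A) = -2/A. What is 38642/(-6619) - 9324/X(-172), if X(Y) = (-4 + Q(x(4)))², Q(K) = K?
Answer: -27776914/59571 ≈ -466.28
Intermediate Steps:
X(Y) = 81/4 (X(Y) = (-4 - 2/4)² = (-4 - 2*¼)² = (-4 - ½)² = (-9/2)² = 81/4)
38642/(-6619) - 9324/X(-172) = 38642/(-6619) - 9324/81/4 = 38642*(-1/6619) - 9324*4/81 = -38642/6619 - 4144/9 = -27776914/59571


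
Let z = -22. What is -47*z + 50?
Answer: 1084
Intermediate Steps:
-47*z + 50 = -47*(-22) + 50 = 1034 + 50 = 1084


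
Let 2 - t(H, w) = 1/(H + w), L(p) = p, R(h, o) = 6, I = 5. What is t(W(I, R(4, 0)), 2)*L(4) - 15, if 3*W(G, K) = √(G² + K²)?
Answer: -103/25 - 12*√61/25 ≈ -7.8689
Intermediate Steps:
W(G, K) = √(G² + K²)/3
t(H, w) = 2 - 1/(H + w)
t(W(I, R(4, 0)), 2)*L(4) - 15 = ((-1 + 2*(√(5² + 6²)/3) + 2*2)/(√(5² + 6²)/3 + 2))*4 - 15 = ((-1 + 2*(√(25 + 36)/3) + 4)/(√(25 + 36)/3 + 2))*4 - 15 = ((-1 + 2*(√61/3) + 4)/(√61/3 + 2))*4 - 15 = ((-1 + 2*√61/3 + 4)/(2 + √61/3))*4 - 15 = ((3 + 2*√61/3)/(2 + √61/3))*4 - 15 = 4*(3 + 2*√61/3)/(2 + √61/3) - 15 = -15 + 4*(3 + 2*√61/3)/(2 + √61/3)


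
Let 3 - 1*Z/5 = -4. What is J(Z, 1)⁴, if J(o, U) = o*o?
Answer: 2251875390625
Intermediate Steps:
Z = 35 (Z = 15 - 5*(-4) = 15 + 20 = 35)
J(o, U) = o²
J(Z, 1)⁴ = (35²)⁴ = 1225⁴ = 2251875390625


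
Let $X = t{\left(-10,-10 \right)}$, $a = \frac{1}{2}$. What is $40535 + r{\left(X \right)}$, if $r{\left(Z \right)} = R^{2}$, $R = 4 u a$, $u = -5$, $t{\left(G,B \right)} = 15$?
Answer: $40635$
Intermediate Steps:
$a = \frac{1}{2} \approx 0.5$
$X = 15$
$R = -10$ ($R = 4 \left(-5\right) \frac{1}{2} = \left(-20\right) \frac{1}{2} = -10$)
$r{\left(Z \right)} = 100$ ($r{\left(Z \right)} = \left(-10\right)^{2} = 100$)
$40535 + r{\left(X \right)} = 40535 + 100 = 40635$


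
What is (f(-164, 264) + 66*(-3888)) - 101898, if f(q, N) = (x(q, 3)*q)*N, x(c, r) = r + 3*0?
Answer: -488394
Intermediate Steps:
x(c, r) = r (x(c, r) = r + 0 = r)
f(q, N) = 3*N*q (f(q, N) = (3*q)*N = 3*N*q)
(f(-164, 264) + 66*(-3888)) - 101898 = (3*264*(-164) + 66*(-3888)) - 101898 = (-129888 - 256608) - 101898 = -386496 - 101898 = -488394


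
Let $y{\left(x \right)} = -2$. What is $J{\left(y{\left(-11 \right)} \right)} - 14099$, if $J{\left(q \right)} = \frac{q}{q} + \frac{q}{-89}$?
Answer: $- \frac{1254720}{89} \approx -14098.0$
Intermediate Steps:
$J{\left(q \right)} = 1 - \frac{q}{89}$ ($J{\left(q \right)} = 1 + q \left(- \frac{1}{89}\right) = 1 - \frac{q}{89}$)
$J{\left(y{\left(-11 \right)} \right)} - 14099 = \left(1 - - \frac{2}{89}\right) - 14099 = \left(1 + \frac{2}{89}\right) - 14099 = \frac{91}{89} - 14099 = - \frac{1254720}{89}$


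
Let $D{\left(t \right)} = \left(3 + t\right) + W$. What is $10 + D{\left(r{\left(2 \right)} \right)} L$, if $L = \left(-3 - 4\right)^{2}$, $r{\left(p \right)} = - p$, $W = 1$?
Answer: $108$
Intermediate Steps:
$D{\left(t \right)} = 4 + t$ ($D{\left(t \right)} = \left(3 + t\right) + 1 = 4 + t$)
$L = 49$ ($L = \left(-7\right)^{2} = 49$)
$10 + D{\left(r{\left(2 \right)} \right)} L = 10 + \left(4 - 2\right) 49 = 10 + 2 \cdot 49 = 10 + 98 = 108$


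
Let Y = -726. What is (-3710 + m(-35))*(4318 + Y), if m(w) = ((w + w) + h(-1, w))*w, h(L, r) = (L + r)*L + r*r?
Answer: -163058840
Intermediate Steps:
h(L, r) = r**2 + L*(L + r) (h(L, r) = L*(L + r) + r**2 = r**2 + L*(L + r))
m(w) = w*(1 + w + w**2) (m(w) = ((w + w) + ((-1)**2 + w**2 - w))*w = (2*w + (1 + w**2 - w))*w = (1 + w + w**2)*w = w*(1 + w + w**2))
(-3710 + m(-35))*(4318 + Y) = (-3710 - 35*(1 - 35 + (-35)**2))*(4318 - 726) = (-3710 - 35*(1 - 35 + 1225))*3592 = (-3710 - 35*1191)*3592 = (-3710 - 41685)*3592 = -45395*3592 = -163058840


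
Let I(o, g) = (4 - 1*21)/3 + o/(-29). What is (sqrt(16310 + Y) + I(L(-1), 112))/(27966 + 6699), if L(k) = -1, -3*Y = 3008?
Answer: -98/603171 + sqrt(137766)/103995 ≈ 0.0034066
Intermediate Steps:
Y = -3008/3 (Y = -1/3*3008 = -3008/3 ≈ -1002.7)
I(o, g) = -17/3 - o/29 (I(o, g) = (4 - 21)*(1/3) + o*(-1/29) = -17*1/3 - o/29 = -17/3 - o/29)
(sqrt(16310 + Y) + I(L(-1), 112))/(27966 + 6699) = (sqrt(16310 - 3008/3) + (-17/3 - 1/29*(-1)))/(27966 + 6699) = (sqrt(45922/3) + (-17/3 + 1/29))/34665 = (sqrt(137766)/3 - 490/87)*(1/34665) = (-490/87 + sqrt(137766)/3)*(1/34665) = -98/603171 + sqrt(137766)/103995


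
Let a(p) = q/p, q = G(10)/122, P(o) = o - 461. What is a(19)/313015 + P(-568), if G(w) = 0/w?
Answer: -1029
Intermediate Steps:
G(w) = 0
P(o) = -461 + o
q = 0 (q = 0/122 = 0*(1/122) = 0)
a(p) = 0 (a(p) = 0/p = 0)
a(19)/313015 + P(-568) = 0/313015 + (-461 - 568) = 0*(1/313015) - 1029 = 0 - 1029 = -1029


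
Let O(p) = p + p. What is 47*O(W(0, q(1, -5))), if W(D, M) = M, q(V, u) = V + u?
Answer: -376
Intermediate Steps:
O(p) = 2*p
47*O(W(0, q(1, -5))) = 47*(2*(1 - 5)) = 47*(2*(-4)) = 47*(-8) = -376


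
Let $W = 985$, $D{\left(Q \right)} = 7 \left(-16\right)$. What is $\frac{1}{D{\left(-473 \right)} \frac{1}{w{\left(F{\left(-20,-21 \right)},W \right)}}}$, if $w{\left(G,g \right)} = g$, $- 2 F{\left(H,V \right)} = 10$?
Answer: $- \frac{985}{112} \approx -8.7946$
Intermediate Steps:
$F{\left(H,V \right)} = -5$ ($F{\left(H,V \right)} = \left(- \frac{1}{2}\right) 10 = -5$)
$D{\left(Q \right)} = -112$
$\frac{1}{D{\left(-473 \right)} \frac{1}{w{\left(F{\left(-20,-21 \right)},W \right)}}} = \frac{1}{\left(-112\right) \frac{1}{985}} = \frac{1}{- \frac{112}{985}} = - \frac{985}{112}$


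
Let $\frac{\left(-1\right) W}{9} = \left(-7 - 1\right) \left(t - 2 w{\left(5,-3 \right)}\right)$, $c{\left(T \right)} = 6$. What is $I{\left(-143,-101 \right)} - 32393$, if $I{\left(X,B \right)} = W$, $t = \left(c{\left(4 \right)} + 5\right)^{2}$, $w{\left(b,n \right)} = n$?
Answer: $-23249$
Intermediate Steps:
$t = 121$ ($t = \left(6 + 5\right)^{2} = 11^{2} = 121$)
$W = 9144$ ($W = - 9 \left(-7 - 1\right) \left(121 - -6\right) = - 9 \left(- 8 \left(121 + 6\right)\right) = - 9 \left(\left(-8\right) 127\right) = \left(-9\right) \left(-1016\right) = 9144$)
$I{\left(X,B \right)} = 9144$
$I{\left(-143,-101 \right)} - 32393 = 9144 - 32393 = -23249$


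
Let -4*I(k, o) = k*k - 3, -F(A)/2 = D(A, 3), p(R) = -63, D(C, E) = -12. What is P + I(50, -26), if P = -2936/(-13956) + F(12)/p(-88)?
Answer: -61000895/97692 ≈ -624.42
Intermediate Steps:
F(A) = 24 (F(A) = -2*(-12) = 24)
I(k, o) = ¾ - k²/4 (I(k, o) = -(k*k - 3)/4 = -(k² - 3)/4 = -(-3 + k²)/4 = ¾ - k²/4)
P = -4166/24423 (P = -2936/(-13956) + 24/(-63) = -2936*(-1/13956) + 24*(-1/63) = 734/3489 - 8/21 = -4166/24423 ≈ -0.17058)
P + I(50, -26) = -4166/24423 + (¾ - ¼*50²) = -4166/24423 + (¾ - ¼*2500) = -4166/24423 + (¾ - 625) = -4166/24423 - 2497/4 = -61000895/97692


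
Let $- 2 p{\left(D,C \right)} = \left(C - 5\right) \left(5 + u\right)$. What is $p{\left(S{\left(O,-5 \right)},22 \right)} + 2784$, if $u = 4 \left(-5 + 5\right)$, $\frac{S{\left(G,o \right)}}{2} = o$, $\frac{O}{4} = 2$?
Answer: $\frac{5483}{2} \approx 2741.5$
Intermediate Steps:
$O = 8$ ($O = 4 \cdot 2 = 8$)
$S{\left(G,o \right)} = 2 o$
$u = 0$ ($u = 4 \cdot 0 = 0$)
$p{\left(D,C \right)} = \frac{25}{2} - \frac{5 C}{2}$ ($p{\left(D,C \right)} = - \frac{\left(C - 5\right) \left(5 + 0\right)}{2} = - \frac{\left(-5 + C\right) 5}{2} = - \frac{-25 + 5 C}{2} = \frac{25}{2} - \frac{5 C}{2}$)
$p{\left(S{\left(O,-5 \right)},22 \right)} + 2784 = \left(\frac{25}{2} - 55\right) + 2784 = - \frac{85}{2} + 2784 = \frac{5483}{2}$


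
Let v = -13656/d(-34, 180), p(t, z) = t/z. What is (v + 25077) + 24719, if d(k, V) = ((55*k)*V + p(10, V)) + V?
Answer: 301542861772/6055559 ≈ 49796.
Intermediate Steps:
d(k, V) = V + 10/V + 55*V*k (d(k, V) = ((55*k)*V + 10/V) + V = (55*V*k + 10/V) + V = (10/V + 55*V*k) + V = V + 10/V + 55*V*k)
v = 245808/6055559 (v = -13656/(180 + 10/180 + 55*180*(-34)) = -13656/(180 + 10*(1/180) - 336600) = -13656/(180 + 1/18 - 336600) = -13656/(-6055559/18) = -13656*(-18/6055559) = 245808/6055559 ≈ 0.040592)
(v + 25077) + 24719 = (245808/6055559 + 25077) + 24719 = 151855498851/6055559 + 24719 = 301542861772/6055559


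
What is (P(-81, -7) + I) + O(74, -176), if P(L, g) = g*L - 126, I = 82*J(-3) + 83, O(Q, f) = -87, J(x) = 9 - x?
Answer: 1421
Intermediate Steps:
I = 1067 (I = 82*(9 - 1*(-3)) + 83 = 82*(9 + 3) + 83 = 82*12 + 83 = 984 + 83 = 1067)
P(L, g) = -126 + L*g (P(L, g) = L*g - 126 = -126 + L*g)
(P(-81, -7) + I) + O(74, -176) = ((-126 - 81*(-7)) + 1067) - 87 = ((-126 + 567) + 1067) - 87 = (441 + 1067) - 87 = 1508 - 87 = 1421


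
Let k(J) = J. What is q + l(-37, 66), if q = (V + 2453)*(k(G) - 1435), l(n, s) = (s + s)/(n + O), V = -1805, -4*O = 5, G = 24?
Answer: -46630904/51 ≈ -9.1433e+5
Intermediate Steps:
O = -5/4 (O = -1/4*5 = -5/4 ≈ -1.2500)
l(n, s) = 2*s/(-5/4 + n) (l(n, s) = (s + s)/(n - 5/4) = (2*s)/(-5/4 + n) = 2*s/(-5/4 + n))
q = -914328 (q = (-1805 + 2453)*(24 - 1435) = 648*(-1411) = -914328)
q + l(-37, 66) = -914328 + 8*66/(-5 + 4*(-37)) = -914328 + 8*66/(-5 - 148) = -914328 + 8*66/(-153) = -914328 + 8*66*(-1/153) = -914328 - 176/51 = -46630904/51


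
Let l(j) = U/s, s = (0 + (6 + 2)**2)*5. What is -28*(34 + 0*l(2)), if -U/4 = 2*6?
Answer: -952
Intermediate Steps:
s = 320 (s = (0 + 8**2)*5 = (0 + 64)*5 = 64*5 = 320)
U = -48 (U = -8*6 = -4*12 = -48)
l(j) = -3/20 (l(j) = -48/320 = -48*1/320 = -3/20)
-28*(34 + 0*l(2)) = -28*(34 + 0*(-3/20)) = -28*(34 + 0) = -28*34 = -952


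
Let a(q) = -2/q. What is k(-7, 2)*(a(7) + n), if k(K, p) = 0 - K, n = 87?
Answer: 607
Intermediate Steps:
k(K, p) = -K
k(-7, 2)*(a(7) + n) = (-1*(-7))*(-2/7 + 87) = 7*(-2*⅐ + 87) = 7*(-2/7 + 87) = 7*(607/7) = 607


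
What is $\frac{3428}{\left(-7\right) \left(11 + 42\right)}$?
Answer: $- \frac{3428}{371} \approx -9.2399$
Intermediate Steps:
$\frac{3428}{\left(-7\right) \left(11 + 42\right)} = \frac{3428}{\left(-7\right) 53} = \frac{3428}{-371} = 3428 \left(- \frac{1}{371}\right) = - \frac{3428}{371}$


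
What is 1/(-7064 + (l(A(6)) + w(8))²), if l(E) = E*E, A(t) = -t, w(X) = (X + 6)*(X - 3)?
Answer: 1/4172 ≈ 0.00023969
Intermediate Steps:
w(X) = (-3 + X)*(6 + X) (w(X) = (6 + X)*(-3 + X) = (-3 + X)*(6 + X))
l(E) = E²
1/(-7064 + (l(A(6)) + w(8))²) = 1/(-7064 + ((-1*6)² + (-18 + 8² + 3*8))²) = 1/(-7064 + ((-6)² + (-18 + 64 + 24))²) = 1/(-7064 + (36 + 70)²) = 1/(-7064 + 106²) = 1/(-7064 + 11236) = 1/4172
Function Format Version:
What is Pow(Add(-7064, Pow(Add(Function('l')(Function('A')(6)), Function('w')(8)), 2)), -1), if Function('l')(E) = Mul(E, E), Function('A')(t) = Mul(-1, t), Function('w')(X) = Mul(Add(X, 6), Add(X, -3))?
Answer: Rational(1, 4172) ≈ 0.00023969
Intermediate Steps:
Function('w')(X) = Mul(Add(-3, X), Add(6, X)) (Function('w')(X) = Mul(Add(6, X), Add(-3, X)) = Mul(Add(-3, X), Add(6, X)))
Function('l')(E) = Pow(E, 2)
Pow(Add(-7064, Pow(Add(Function('l')(Function('A')(6)), Function('w')(8)), 2)), -1) = Pow(Add(-7064, Pow(Add(Pow(Mul(-1, 6), 2), Add(-18, Pow(8, 2), Mul(3, 8))), 2)), -1) = Pow(Add(-7064, Pow(Add(Pow(-6, 2), Add(-18, 64, 24)), 2)), -1) = Pow(Add(-7064, Pow(Add(36, 70), 2)), -1) = Pow(Add(-7064, Pow(106, 2)), -1) = Pow(Add(-7064, 11236), -1) = Pow(4172, -1) = Rational(1, 4172)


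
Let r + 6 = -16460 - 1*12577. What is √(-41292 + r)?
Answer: 3*I*√7815 ≈ 265.21*I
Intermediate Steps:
r = -29043 (r = -6 + (-16460 - 1*12577) = -6 + (-16460 - 12577) = -6 - 29037 = -29043)
√(-41292 + r) = √(-41292 - 29043) = √(-70335) = 3*I*√7815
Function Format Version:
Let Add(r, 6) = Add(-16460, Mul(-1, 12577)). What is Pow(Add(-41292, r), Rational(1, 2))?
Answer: Mul(3, I, Pow(7815, Rational(1, 2))) ≈ Mul(265.21, I)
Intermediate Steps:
r = -29043 (r = Add(-6, Add(-16460, Mul(-1, 12577))) = Add(-6, Add(-16460, -12577)) = Add(-6, -29037) = -29043)
Pow(Add(-41292, r), Rational(1, 2)) = Pow(Add(-41292, -29043), Rational(1, 2)) = Pow(-70335, Rational(1, 2)) = Mul(3, I, Pow(7815, Rational(1, 2)))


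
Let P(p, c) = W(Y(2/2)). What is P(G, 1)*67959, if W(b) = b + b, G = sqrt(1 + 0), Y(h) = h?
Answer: 135918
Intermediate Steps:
G = 1 (G = sqrt(1) = 1)
W(b) = 2*b
P(p, c) = 2 (P(p, c) = 2*(2/2) = 2*(2*(1/2)) = 2*1 = 2)
P(G, 1)*67959 = 2*67959 = 135918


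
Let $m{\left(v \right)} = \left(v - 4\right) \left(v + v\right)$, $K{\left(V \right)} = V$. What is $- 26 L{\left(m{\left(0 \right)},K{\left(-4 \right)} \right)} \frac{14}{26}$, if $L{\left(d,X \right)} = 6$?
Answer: $-84$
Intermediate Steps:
$m{\left(v \right)} = 2 v \left(-4 + v\right)$ ($m{\left(v \right)} = \left(-4 + v\right) 2 v = 2 v \left(-4 + v\right)$)
$- 26 L{\left(m{\left(0 \right)},K{\left(-4 \right)} \right)} \frac{14}{26} = \left(-26\right) 6 \cdot \frac{14}{26} = - 156 \cdot 14 \cdot \frac{1}{26} = \left(-156\right) \frac{7}{13} = -84$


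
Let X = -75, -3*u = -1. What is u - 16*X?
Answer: 3601/3 ≈ 1200.3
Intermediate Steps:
u = 1/3 (u = -1/3*(-1) = 1/3 ≈ 0.33333)
u - 16*X = 1/3 - 16*(-75) = 1/3 + 1200 = 3601/3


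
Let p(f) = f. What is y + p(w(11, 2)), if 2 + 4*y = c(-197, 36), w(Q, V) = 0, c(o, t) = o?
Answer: -199/4 ≈ -49.750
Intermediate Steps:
y = -199/4 (y = -½ + (¼)*(-197) = -½ - 197/4 = -199/4 ≈ -49.750)
y + p(w(11, 2)) = -199/4 + 0 = -199/4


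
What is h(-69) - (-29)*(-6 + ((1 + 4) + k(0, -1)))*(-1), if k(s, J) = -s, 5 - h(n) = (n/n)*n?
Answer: 103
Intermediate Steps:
h(n) = 5 - n (h(n) = 5 - n/n*n = 5 - n)
h(-69) - (-29)*(-6 + ((1 + 4) + k(0, -1)))*(-1) = (5 - 1*(-69)) - (-29)*(-6 + ((1 + 4) - 1*0))*(-1) = (5 + 69) - (-29)*(-6 + (5 + 0))*(-1) = 74 - (-29)*(-6 + 5)*(-1) = 74 - (-29)*(-1*(-1)) = 74 - (-29) = 74 - 1*(-29) = 74 + 29 = 103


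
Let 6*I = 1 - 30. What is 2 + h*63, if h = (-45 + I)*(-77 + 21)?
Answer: 175814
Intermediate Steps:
I = -29/6 (I = (1 - 30)/6 = (⅙)*(-29) = -29/6 ≈ -4.8333)
h = 8372/3 (h = (-45 - 29/6)*(-77 + 21) = -299/6*(-56) = 8372/3 ≈ 2790.7)
2 + h*63 = 2 + (8372/3)*63 = 2 + 175812 = 175814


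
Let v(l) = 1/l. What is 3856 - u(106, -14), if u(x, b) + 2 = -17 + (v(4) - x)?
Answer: 15923/4 ≈ 3980.8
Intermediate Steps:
u(x, b) = -75/4 - x (u(x, b) = -2 + (-17 + (1/4 - x)) = -2 + (-17 + (¼ - x)) = -2 + (-67/4 - x) = -75/4 - x)
3856 - u(106, -14) = 3856 - (-75/4 - 1*106) = 3856 - (-75/4 - 106) = 3856 - 1*(-499/4) = 3856 + 499/4 = 15923/4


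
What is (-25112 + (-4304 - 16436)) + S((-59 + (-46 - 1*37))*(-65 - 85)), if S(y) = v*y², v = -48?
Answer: -21777165852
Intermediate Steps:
S(y) = -48*y²
(-25112 + (-4304 - 16436)) + S((-59 + (-46 - 1*37))*(-65 - 85)) = (-25112 + (-4304 - 16436)) - 48*(-65 - 85)²*(-59 + (-46 - 1*37))² = (-25112 - 20740) - 48*22500*(-59 + (-46 - 37))² = -45852 - 48*22500*(-59 - 83)² = -45852 - 48*(-142*(-150))² = -45852 - 48*21300² = -45852 - 48*453690000 = -45852 - 21777120000 = -21777165852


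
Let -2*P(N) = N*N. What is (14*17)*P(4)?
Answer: -1904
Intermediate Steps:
P(N) = -N²/2 (P(N) = -N*N/2 = -N²/2)
(14*17)*P(4) = (14*17)*(-½*4²) = 238*(-½*16) = 238*(-8) = -1904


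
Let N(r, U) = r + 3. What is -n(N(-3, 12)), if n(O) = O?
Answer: 0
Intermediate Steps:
N(r, U) = 3 + r
-n(N(-3, 12)) = -(3 - 3) = -1*0 = 0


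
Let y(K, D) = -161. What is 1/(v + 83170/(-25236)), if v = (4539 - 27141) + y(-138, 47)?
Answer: -12618/287265119 ≈ -4.3925e-5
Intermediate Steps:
v = -22763 (v = (4539 - 27141) - 161 = -22602 - 161 = -22763)
1/(v + 83170/(-25236)) = 1/(-22763 + 83170/(-25236)) = 1/(-22763 + 83170*(-1/25236)) = 1/(-22763 - 41585/12618) = 1/(-287265119/12618) = -12618/287265119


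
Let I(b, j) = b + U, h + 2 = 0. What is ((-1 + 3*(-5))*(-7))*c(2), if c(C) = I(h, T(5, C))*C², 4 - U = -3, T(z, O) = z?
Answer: 2240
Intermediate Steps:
h = -2 (h = -2 + 0 = -2)
U = 7 (U = 4 - 1*(-3) = 4 + 3 = 7)
I(b, j) = 7 + b (I(b, j) = b + 7 = 7 + b)
c(C) = 5*C² (c(C) = (7 - 2)*C² = 5*C²)
((-1 + 3*(-5))*(-7))*c(2) = ((-1 + 3*(-5))*(-7))*(5*2²) = ((-1 - 15)*(-7))*(5*4) = -16*(-7)*20 = 112*20 = 2240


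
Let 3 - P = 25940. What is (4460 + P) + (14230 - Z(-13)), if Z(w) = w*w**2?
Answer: -5050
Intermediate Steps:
Z(w) = w**3
P = -25937 (P = 3 - 1*25940 = 3 - 25940 = -25937)
(4460 + P) + (14230 - Z(-13)) = (4460 - 25937) + (14230 - 1*(-13)**3) = -21477 + (14230 - 1*(-2197)) = -21477 + (14230 + 2197) = -21477 + 16427 = -5050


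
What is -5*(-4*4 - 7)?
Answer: 115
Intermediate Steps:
-5*(-4*4 - 7) = -5*(-16 - 7) = -5*(-23) = 115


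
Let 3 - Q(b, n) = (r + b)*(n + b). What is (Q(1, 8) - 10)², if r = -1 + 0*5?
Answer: 49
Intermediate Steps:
r = -1 (r = -1 + 0 = -1)
Q(b, n) = 3 - (-1 + b)*(b + n) (Q(b, n) = 3 - (-1 + b)*(n + b) = 3 - (-1 + b)*(b + n))
(Q(1, 8) - 10)² = ((3 + 1 + 8 - 1*1² - 1*1*8) - 10)² = ((3 + 1 + 8 - 1*1 - 8) - 10)² = ((3 + 1 + 8 - 1 - 8) - 10)² = (3 - 10)² = (-7)² = 49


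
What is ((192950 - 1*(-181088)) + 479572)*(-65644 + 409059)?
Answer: 293142478150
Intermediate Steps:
((192950 - 1*(-181088)) + 479572)*(-65644 + 409059) = ((192950 + 181088) + 479572)*343415 = (374038 + 479572)*343415 = 853610*343415 = 293142478150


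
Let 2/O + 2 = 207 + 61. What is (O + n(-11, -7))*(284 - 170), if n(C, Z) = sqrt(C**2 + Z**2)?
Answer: 6/7 + 114*sqrt(170) ≈ 1487.2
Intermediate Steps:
O = 1/133 (O = 2/(-2 + (207 + 61)) = 2/(-2 + 268) = 2/266 = 2*(1/266) = 1/133 ≈ 0.0075188)
(O + n(-11, -7))*(284 - 170) = (1/133 + sqrt((-11)**2 + (-7)**2))*(284 - 170) = (1/133 + sqrt(121 + 49))*114 = (1/133 + sqrt(170))*114 = 6/7 + 114*sqrt(170)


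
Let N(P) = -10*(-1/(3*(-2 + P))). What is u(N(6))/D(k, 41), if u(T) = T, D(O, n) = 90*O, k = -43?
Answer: -1/4644 ≈ -0.00021533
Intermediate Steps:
N(P) = -10/(6 - 3*P)
u(N(6))/D(k, 41) = (10/(3*(-2 + 6)))/((90*(-43))) = ((10/3)/4)/(-3870) = ((10/3)*(¼))*(-1/3870) = (⅚)*(-1/3870) = -1/4644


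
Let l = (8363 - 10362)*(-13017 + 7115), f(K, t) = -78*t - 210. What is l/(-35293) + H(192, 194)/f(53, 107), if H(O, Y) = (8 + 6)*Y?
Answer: -25260095569/75491727 ≈ -334.61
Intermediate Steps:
H(O, Y) = 14*Y
f(K, t) = -210 - 78*t
l = 11798098 (l = -1999*(-5902) = 11798098)
l/(-35293) + H(192, 194)/f(53, 107) = 11798098/(-35293) + (14*194)/(-210 - 78*107) = 11798098*(-1/35293) + 2716/(-210 - 8346) = -11798098/35293 + 2716/(-8556) = -11798098/35293 + 2716*(-1/8556) = -11798098/35293 - 679/2139 = -25260095569/75491727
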